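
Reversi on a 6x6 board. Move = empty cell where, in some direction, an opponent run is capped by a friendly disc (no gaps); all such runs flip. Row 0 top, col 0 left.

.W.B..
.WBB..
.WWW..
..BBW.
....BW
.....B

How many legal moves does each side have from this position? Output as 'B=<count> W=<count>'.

Answer: B=7 W=8

Derivation:
-- B to move --
(0,0): flips 2 -> legal
(0,2): no bracket -> illegal
(1,0): flips 2 -> legal
(1,4): flips 1 -> legal
(2,0): no bracket -> illegal
(2,4): flips 1 -> legal
(2,5): no bracket -> illegal
(3,0): flips 1 -> legal
(3,1): flips 1 -> legal
(3,5): flips 2 -> legal
(4,3): no bracket -> illegal
(5,4): no bracket -> illegal
B mobility = 7
-- W to move --
(0,2): flips 1 -> legal
(0,4): flips 1 -> legal
(1,4): flips 2 -> legal
(2,4): no bracket -> illegal
(3,1): flips 2 -> legal
(3,5): no bracket -> illegal
(4,1): flips 1 -> legal
(4,2): flips 1 -> legal
(4,3): flips 3 -> legal
(5,3): no bracket -> illegal
(5,4): flips 1 -> legal
W mobility = 8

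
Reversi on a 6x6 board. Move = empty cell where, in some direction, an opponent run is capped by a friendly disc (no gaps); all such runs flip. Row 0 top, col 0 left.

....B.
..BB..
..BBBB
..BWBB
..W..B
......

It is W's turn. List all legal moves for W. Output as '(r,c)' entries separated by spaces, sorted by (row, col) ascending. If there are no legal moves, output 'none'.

Answer: (0,2) (0,3) (1,1) (1,5) (3,1)

Derivation:
(0,1): no bracket -> illegal
(0,2): flips 3 -> legal
(0,3): flips 2 -> legal
(0,5): no bracket -> illegal
(1,1): flips 1 -> legal
(1,4): no bracket -> illegal
(1,5): flips 1 -> legal
(2,1): no bracket -> illegal
(3,1): flips 1 -> legal
(4,1): no bracket -> illegal
(4,3): no bracket -> illegal
(4,4): no bracket -> illegal
(5,4): no bracket -> illegal
(5,5): no bracket -> illegal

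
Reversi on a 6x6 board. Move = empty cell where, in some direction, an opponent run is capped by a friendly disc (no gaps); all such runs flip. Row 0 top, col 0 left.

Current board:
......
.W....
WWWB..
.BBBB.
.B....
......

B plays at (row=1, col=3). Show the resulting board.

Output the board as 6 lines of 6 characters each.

Place B at (1,3); scan 8 dirs for brackets.
Dir NW: first cell '.' (not opp) -> no flip
Dir N: first cell '.' (not opp) -> no flip
Dir NE: first cell '.' (not opp) -> no flip
Dir W: first cell '.' (not opp) -> no flip
Dir E: first cell '.' (not opp) -> no flip
Dir SW: opp run (2,2) capped by B -> flip
Dir S: first cell 'B' (not opp) -> no flip
Dir SE: first cell '.' (not opp) -> no flip
All flips: (2,2)

Answer: ......
.W.B..
WWBB..
.BBBB.
.B....
......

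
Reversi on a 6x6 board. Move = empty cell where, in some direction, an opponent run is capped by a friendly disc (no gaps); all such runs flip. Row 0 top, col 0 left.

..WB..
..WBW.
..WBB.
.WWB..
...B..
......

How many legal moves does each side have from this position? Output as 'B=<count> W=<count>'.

Answer: B=10 W=6

Derivation:
-- B to move --
(0,1): flips 2 -> legal
(0,4): flips 1 -> legal
(0,5): flips 1 -> legal
(1,1): flips 2 -> legal
(1,5): flips 1 -> legal
(2,0): no bracket -> illegal
(2,1): flips 3 -> legal
(2,5): flips 1 -> legal
(3,0): flips 2 -> legal
(4,0): flips 2 -> legal
(4,1): flips 1 -> legal
(4,2): no bracket -> illegal
B mobility = 10
-- W to move --
(0,4): flips 2 -> legal
(1,5): no bracket -> illegal
(2,5): flips 2 -> legal
(3,4): flips 3 -> legal
(3,5): flips 2 -> legal
(4,2): no bracket -> illegal
(4,4): flips 1 -> legal
(5,2): no bracket -> illegal
(5,3): no bracket -> illegal
(5,4): flips 1 -> legal
W mobility = 6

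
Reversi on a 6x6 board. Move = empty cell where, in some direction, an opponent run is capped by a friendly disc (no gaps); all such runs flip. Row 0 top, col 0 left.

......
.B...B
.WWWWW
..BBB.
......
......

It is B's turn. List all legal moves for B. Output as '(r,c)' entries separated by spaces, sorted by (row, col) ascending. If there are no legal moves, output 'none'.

(1,0): flips 1 -> legal
(1,2): flips 2 -> legal
(1,3): flips 1 -> legal
(1,4): flips 2 -> legal
(2,0): no bracket -> illegal
(3,0): no bracket -> illegal
(3,1): flips 1 -> legal
(3,5): flips 1 -> legal

Answer: (1,0) (1,2) (1,3) (1,4) (3,1) (3,5)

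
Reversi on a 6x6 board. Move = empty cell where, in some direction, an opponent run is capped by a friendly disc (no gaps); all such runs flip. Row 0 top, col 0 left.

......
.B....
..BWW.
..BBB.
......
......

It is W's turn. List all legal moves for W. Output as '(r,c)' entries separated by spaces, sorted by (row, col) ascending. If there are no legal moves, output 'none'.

Answer: (2,1) (4,1) (4,2) (4,3) (4,4) (4,5)

Derivation:
(0,0): no bracket -> illegal
(0,1): no bracket -> illegal
(0,2): no bracket -> illegal
(1,0): no bracket -> illegal
(1,2): no bracket -> illegal
(1,3): no bracket -> illegal
(2,0): no bracket -> illegal
(2,1): flips 1 -> legal
(2,5): no bracket -> illegal
(3,1): no bracket -> illegal
(3,5): no bracket -> illegal
(4,1): flips 1 -> legal
(4,2): flips 1 -> legal
(4,3): flips 1 -> legal
(4,4): flips 1 -> legal
(4,5): flips 1 -> legal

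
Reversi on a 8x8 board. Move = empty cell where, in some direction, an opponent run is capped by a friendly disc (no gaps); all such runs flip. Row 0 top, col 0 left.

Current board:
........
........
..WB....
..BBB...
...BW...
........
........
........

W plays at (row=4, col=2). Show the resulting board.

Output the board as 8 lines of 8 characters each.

Place W at (4,2); scan 8 dirs for brackets.
Dir NW: first cell '.' (not opp) -> no flip
Dir N: opp run (3,2) capped by W -> flip
Dir NE: opp run (3,3), next='.' -> no flip
Dir W: first cell '.' (not opp) -> no flip
Dir E: opp run (4,3) capped by W -> flip
Dir SW: first cell '.' (not opp) -> no flip
Dir S: first cell '.' (not opp) -> no flip
Dir SE: first cell '.' (not opp) -> no flip
All flips: (3,2) (4,3)

Answer: ........
........
..WB....
..WBB...
..WWW...
........
........
........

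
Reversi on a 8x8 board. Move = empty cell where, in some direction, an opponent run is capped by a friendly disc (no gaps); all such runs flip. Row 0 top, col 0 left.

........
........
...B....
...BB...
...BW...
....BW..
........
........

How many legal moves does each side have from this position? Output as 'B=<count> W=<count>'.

-- B to move --
(3,5): no bracket -> illegal
(4,5): flips 1 -> legal
(4,6): no bracket -> illegal
(5,3): no bracket -> illegal
(5,6): flips 1 -> legal
(6,4): no bracket -> illegal
(6,5): no bracket -> illegal
(6,6): flips 2 -> legal
B mobility = 3
-- W to move --
(1,2): no bracket -> illegal
(1,3): no bracket -> illegal
(1,4): no bracket -> illegal
(2,2): flips 1 -> legal
(2,4): flips 1 -> legal
(2,5): no bracket -> illegal
(3,2): no bracket -> illegal
(3,5): no bracket -> illegal
(4,2): flips 1 -> legal
(4,5): no bracket -> illegal
(5,2): no bracket -> illegal
(5,3): flips 1 -> legal
(6,3): no bracket -> illegal
(6,4): flips 1 -> legal
(6,5): no bracket -> illegal
W mobility = 5

Answer: B=3 W=5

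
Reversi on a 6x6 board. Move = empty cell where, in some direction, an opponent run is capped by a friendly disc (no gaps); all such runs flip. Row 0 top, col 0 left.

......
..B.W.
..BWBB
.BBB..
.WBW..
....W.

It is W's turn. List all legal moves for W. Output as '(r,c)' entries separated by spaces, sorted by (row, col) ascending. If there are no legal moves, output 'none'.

Answer: (0,1) (2,1) (3,4)

Derivation:
(0,1): flips 1 -> legal
(0,2): no bracket -> illegal
(0,3): no bracket -> illegal
(1,1): no bracket -> illegal
(1,3): no bracket -> illegal
(1,5): no bracket -> illegal
(2,0): no bracket -> illegal
(2,1): flips 3 -> legal
(3,0): no bracket -> illegal
(3,4): flips 1 -> legal
(3,5): no bracket -> illegal
(4,0): no bracket -> illegal
(4,4): no bracket -> illegal
(5,1): no bracket -> illegal
(5,2): no bracket -> illegal
(5,3): no bracket -> illegal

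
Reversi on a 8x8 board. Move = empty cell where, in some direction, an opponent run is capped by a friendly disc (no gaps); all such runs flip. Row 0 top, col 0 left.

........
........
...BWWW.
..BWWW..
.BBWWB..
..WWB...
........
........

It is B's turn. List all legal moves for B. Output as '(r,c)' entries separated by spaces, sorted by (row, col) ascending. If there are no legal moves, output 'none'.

Answer: (1,4) (1,5) (2,7) (3,6) (5,1) (6,2) (6,3) (6,4)

Derivation:
(1,3): no bracket -> illegal
(1,4): flips 3 -> legal
(1,5): flips 4 -> legal
(1,6): no bracket -> illegal
(1,7): no bracket -> illegal
(2,2): no bracket -> illegal
(2,7): flips 3 -> legal
(3,6): flips 3 -> legal
(3,7): no bracket -> illegal
(4,6): no bracket -> illegal
(5,1): flips 2 -> legal
(5,5): no bracket -> illegal
(6,1): no bracket -> illegal
(6,2): flips 1 -> legal
(6,3): flips 4 -> legal
(6,4): flips 1 -> legal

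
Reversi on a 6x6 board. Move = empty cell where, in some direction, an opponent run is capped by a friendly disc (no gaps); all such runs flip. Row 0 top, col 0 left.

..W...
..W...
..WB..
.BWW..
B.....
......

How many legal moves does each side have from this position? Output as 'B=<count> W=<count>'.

-- B to move --
(0,1): flips 1 -> legal
(0,3): no bracket -> illegal
(1,1): no bracket -> illegal
(1,3): flips 1 -> legal
(2,1): flips 1 -> legal
(2,4): no bracket -> illegal
(3,4): flips 2 -> legal
(4,1): flips 1 -> legal
(4,2): no bracket -> illegal
(4,3): flips 1 -> legal
(4,4): no bracket -> illegal
B mobility = 6
-- W to move --
(1,3): flips 1 -> legal
(1,4): flips 1 -> legal
(2,0): no bracket -> illegal
(2,1): no bracket -> illegal
(2,4): flips 1 -> legal
(3,0): flips 1 -> legal
(3,4): flips 1 -> legal
(4,1): no bracket -> illegal
(4,2): no bracket -> illegal
(5,0): no bracket -> illegal
(5,1): no bracket -> illegal
W mobility = 5

Answer: B=6 W=5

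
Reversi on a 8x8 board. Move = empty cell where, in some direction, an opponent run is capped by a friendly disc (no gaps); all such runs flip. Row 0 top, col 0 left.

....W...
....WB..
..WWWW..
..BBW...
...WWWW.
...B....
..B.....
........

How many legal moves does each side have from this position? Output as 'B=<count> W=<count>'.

-- B to move --
(0,3): no bracket -> illegal
(0,5): flips 2 -> legal
(1,1): flips 1 -> legal
(1,2): flips 1 -> legal
(1,3): flips 2 -> legal
(1,6): no bracket -> illegal
(2,1): no bracket -> illegal
(2,6): no bracket -> illegal
(3,1): no bracket -> illegal
(3,5): flips 3 -> legal
(3,6): no bracket -> illegal
(3,7): no bracket -> illegal
(4,2): no bracket -> illegal
(4,7): no bracket -> illegal
(5,2): no bracket -> illegal
(5,4): flips 1 -> legal
(5,5): flips 1 -> legal
(5,6): no bracket -> illegal
(5,7): no bracket -> illegal
B mobility = 7
-- W to move --
(0,5): flips 1 -> legal
(0,6): flips 1 -> legal
(1,6): flips 1 -> legal
(2,1): flips 1 -> legal
(2,6): flips 1 -> legal
(3,1): flips 2 -> legal
(4,1): flips 1 -> legal
(4,2): flips 2 -> legal
(5,1): no bracket -> illegal
(5,2): no bracket -> illegal
(5,4): no bracket -> illegal
(6,1): no bracket -> illegal
(6,3): flips 1 -> legal
(6,4): no bracket -> illegal
(7,1): flips 2 -> legal
(7,2): no bracket -> illegal
(7,3): no bracket -> illegal
W mobility = 10

Answer: B=7 W=10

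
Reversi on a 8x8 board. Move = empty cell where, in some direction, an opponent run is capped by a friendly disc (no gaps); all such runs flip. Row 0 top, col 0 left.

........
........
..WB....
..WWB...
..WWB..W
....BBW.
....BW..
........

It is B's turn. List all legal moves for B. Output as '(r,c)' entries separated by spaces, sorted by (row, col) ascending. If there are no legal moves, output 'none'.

Answer: (1,1) (2,1) (3,1) (4,1) (5,2) (5,3) (5,7) (6,6) (7,5) (7,6)

Derivation:
(1,1): flips 2 -> legal
(1,2): no bracket -> illegal
(1,3): no bracket -> illegal
(2,1): flips 3 -> legal
(2,4): no bracket -> illegal
(3,1): flips 2 -> legal
(3,6): no bracket -> illegal
(3,7): no bracket -> illegal
(4,1): flips 3 -> legal
(4,5): no bracket -> illegal
(4,6): no bracket -> illegal
(5,1): no bracket -> illegal
(5,2): flips 1 -> legal
(5,3): flips 2 -> legal
(5,7): flips 1 -> legal
(6,6): flips 1 -> legal
(6,7): no bracket -> illegal
(7,4): no bracket -> illegal
(7,5): flips 1 -> legal
(7,6): flips 1 -> legal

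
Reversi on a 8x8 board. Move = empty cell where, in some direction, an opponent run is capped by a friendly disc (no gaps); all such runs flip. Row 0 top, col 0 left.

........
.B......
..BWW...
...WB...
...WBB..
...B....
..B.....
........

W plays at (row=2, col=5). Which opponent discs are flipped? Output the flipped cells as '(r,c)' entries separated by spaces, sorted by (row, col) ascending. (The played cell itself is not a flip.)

Answer: (3,4)

Derivation:
Dir NW: first cell '.' (not opp) -> no flip
Dir N: first cell '.' (not opp) -> no flip
Dir NE: first cell '.' (not opp) -> no flip
Dir W: first cell 'W' (not opp) -> no flip
Dir E: first cell '.' (not opp) -> no flip
Dir SW: opp run (3,4) capped by W -> flip
Dir S: first cell '.' (not opp) -> no flip
Dir SE: first cell '.' (not opp) -> no flip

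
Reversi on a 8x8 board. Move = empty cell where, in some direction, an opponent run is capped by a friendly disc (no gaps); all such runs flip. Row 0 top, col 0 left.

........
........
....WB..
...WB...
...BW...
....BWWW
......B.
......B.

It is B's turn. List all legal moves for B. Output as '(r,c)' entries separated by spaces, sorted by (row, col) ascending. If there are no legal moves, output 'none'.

Answer: (1,4) (2,2) (2,3) (3,2) (4,5) (4,6)

Derivation:
(1,3): no bracket -> illegal
(1,4): flips 1 -> legal
(1,5): no bracket -> illegal
(2,2): flips 3 -> legal
(2,3): flips 2 -> legal
(3,2): flips 1 -> legal
(3,5): no bracket -> illegal
(4,2): no bracket -> illegal
(4,5): flips 1 -> legal
(4,6): flips 1 -> legal
(4,7): no bracket -> illegal
(5,3): no bracket -> illegal
(6,4): no bracket -> illegal
(6,5): no bracket -> illegal
(6,7): no bracket -> illegal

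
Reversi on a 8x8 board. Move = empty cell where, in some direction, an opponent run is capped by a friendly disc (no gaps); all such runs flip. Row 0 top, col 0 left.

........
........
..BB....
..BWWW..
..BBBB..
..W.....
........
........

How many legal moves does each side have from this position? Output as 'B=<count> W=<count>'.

Answer: B=6 W=9

Derivation:
-- B to move --
(2,4): flips 2 -> legal
(2,5): flips 2 -> legal
(2,6): flips 1 -> legal
(3,6): flips 3 -> legal
(4,1): no bracket -> illegal
(4,6): no bracket -> illegal
(5,1): no bracket -> illegal
(5,3): no bracket -> illegal
(6,1): flips 1 -> legal
(6,2): flips 1 -> legal
(6,3): no bracket -> illegal
B mobility = 6
-- W to move --
(1,1): flips 1 -> legal
(1,2): flips 4 -> legal
(1,3): flips 1 -> legal
(1,4): no bracket -> illegal
(2,1): no bracket -> illegal
(2,4): no bracket -> illegal
(3,1): flips 1 -> legal
(3,6): no bracket -> illegal
(4,1): no bracket -> illegal
(4,6): no bracket -> illegal
(5,1): flips 1 -> legal
(5,3): flips 2 -> legal
(5,4): flips 1 -> legal
(5,5): flips 2 -> legal
(5,6): flips 1 -> legal
W mobility = 9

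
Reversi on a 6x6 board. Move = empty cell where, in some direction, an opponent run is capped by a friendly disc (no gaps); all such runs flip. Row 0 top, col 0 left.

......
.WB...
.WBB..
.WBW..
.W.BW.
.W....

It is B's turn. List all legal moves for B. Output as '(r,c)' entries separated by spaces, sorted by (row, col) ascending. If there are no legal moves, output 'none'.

Answer: (0,0) (1,0) (2,0) (3,0) (3,4) (4,0) (4,5) (5,0) (5,5)

Derivation:
(0,0): flips 1 -> legal
(0,1): no bracket -> illegal
(0,2): no bracket -> illegal
(1,0): flips 2 -> legal
(2,0): flips 1 -> legal
(2,4): no bracket -> illegal
(3,0): flips 2 -> legal
(3,4): flips 1 -> legal
(3,5): no bracket -> illegal
(4,0): flips 1 -> legal
(4,2): no bracket -> illegal
(4,5): flips 1 -> legal
(5,0): flips 1 -> legal
(5,2): no bracket -> illegal
(5,3): no bracket -> illegal
(5,4): no bracket -> illegal
(5,5): flips 2 -> legal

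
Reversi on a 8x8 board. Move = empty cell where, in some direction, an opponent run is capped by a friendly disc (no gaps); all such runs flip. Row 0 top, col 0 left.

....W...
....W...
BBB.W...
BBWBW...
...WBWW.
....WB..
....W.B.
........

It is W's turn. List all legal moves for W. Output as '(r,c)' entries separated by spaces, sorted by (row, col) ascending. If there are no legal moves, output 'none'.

Answer: (1,0) (1,2) (2,3) (4,2) (5,6) (6,5)

Derivation:
(1,0): flips 1 -> legal
(1,1): no bracket -> illegal
(1,2): flips 1 -> legal
(1,3): no bracket -> illegal
(2,3): flips 1 -> legal
(3,5): no bracket -> illegal
(4,0): no bracket -> illegal
(4,1): no bracket -> illegal
(4,2): flips 1 -> legal
(5,3): no bracket -> illegal
(5,6): flips 1 -> legal
(5,7): no bracket -> illegal
(6,5): flips 1 -> legal
(6,7): no bracket -> illegal
(7,5): no bracket -> illegal
(7,6): no bracket -> illegal
(7,7): no bracket -> illegal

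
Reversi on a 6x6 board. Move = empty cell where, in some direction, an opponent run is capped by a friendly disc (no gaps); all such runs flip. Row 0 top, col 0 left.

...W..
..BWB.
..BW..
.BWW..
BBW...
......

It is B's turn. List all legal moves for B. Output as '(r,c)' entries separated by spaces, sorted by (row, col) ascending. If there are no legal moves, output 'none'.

Answer: (0,4) (2,4) (3,4) (4,3) (4,4) (5,2) (5,3)

Derivation:
(0,2): no bracket -> illegal
(0,4): flips 1 -> legal
(2,1): no bracket -> illegal
(2,4): flips 1 -> legal
(3,4): flips 3 -> legal
(4,3): flips 1 -> legal
(4,4): flips 1 -> legal
(5,1): no bracket -> illegal
(5,2): flips 2 -> legal
(5,3): flips 1 -> legal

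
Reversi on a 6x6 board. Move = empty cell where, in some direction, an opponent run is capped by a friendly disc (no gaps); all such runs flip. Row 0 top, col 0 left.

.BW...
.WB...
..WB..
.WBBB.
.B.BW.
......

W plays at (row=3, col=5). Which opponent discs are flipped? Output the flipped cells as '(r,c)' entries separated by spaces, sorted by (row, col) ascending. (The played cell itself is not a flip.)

Answer: (3,2) (3,3) (3,4)

Derivation:
Dir NW: first cell '.' (not opp) -> no flip
Dir N: first cell '.' (not opp) -> no flip
Dir NE: edge -> no flip
Dir W: opp run (3,4) (3,3) (3,2) capped by W -> flip
Dir E: edge -> no flip
Dir SW: first cell 'W' (not opp) -> no flip
Dir S: first cell '.' (not opp) -> no flip
Dir SE: edge -> no flip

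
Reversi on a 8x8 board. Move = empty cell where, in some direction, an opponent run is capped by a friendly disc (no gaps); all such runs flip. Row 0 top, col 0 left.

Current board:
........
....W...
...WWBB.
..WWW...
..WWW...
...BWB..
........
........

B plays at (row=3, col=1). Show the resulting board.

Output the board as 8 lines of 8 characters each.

Place B at (3,1); scan 8 dirs for brackets.
Dir NW: first cell '.' (not opp) -> no flip
Dir N: first cell '.' (not opp) -> no flip
Dir NE: first cell '.' (not opp) -> no flip
Dir W: first cell '.' (not opp) -> no flip
Dir E: opp run (3,2) (3,3) (3,4), next='.' -> no flip
Dir SW: first cell '.' (not opp) -> no flip
Dir S: first cell '.' (not opp) -> no flip
Dir SE: opp run (4,2) capped by B -> flip
All flips: (4,2)

Answer: ........
....W...
...WWBB.
.BWWW...
..BWW...
...BWB..
........
........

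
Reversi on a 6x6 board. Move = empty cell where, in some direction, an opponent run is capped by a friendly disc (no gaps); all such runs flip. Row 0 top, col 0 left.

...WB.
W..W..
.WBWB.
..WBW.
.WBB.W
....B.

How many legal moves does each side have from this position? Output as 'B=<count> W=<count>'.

-- B to move --
(0,0): no bracket -> illegal
(0,1): no bracket -> illegal
(0,2): flips 2 -> legal
(1,1): no bracket -> illegal
(1,2): no bracket -> illegal
(1,4): no bracket -> illegal
(2,0): flips 1 -> legal
(2,5): flips 1 -> legal
(3,0): no bracket -> illegal
(3,1): flips 1 -> legal
(3,5): flips 1 -> legal
(4,0): flips 1 -> legal
(4,4): flips 1 -> legal
(5,0): no bracket -> illegal
(5,1): no bracket -> illegal
(5,2): no bracket -> illegal
(5,5): no bracket -> illegal
B mobility = 7
-- W to move --
(0,5): flips 1 -> legal
(1,1): no bracket -> illegal
(1,2): flips 1 -> legal
(1,4): flips 1 -> legal
(1,5): no bracket -> illegal
(2,5): flips 1 -> legal
(3,1): flips 1 -> legal
(3,5): flips 1 -> legal
(4,4): flips 2 -> legal
(5,1): no bracket -> illegal
(5,2): flips 2 -> legal
(5,3): flips 2 -> legal
(5,5): no bracket -> illegal
W mobility = 9

Answer: B=7 W=9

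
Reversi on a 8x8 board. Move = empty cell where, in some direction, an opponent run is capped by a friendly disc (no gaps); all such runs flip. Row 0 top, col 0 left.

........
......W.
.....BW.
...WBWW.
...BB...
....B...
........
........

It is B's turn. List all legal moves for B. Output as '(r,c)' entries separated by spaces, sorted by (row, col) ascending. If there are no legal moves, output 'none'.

(0,5): no bracket -> illegal
(0,6): no bracket -> illegal
(0,7): flips 1 -> legal
(1,5): no bracket -> illegal
(1,7): flips 2 -> legal
(2,2): flips 1 -> legal
(2,3): flips 1 -> legal
(2,4): no bracket -> illegal
(2,7): flips 1 -> legal
(3,2): flips 1 -> legal
(3,7): flips 2 -> legal
(4,2): no bracket -> illegal
(4,5): flips 1 -> legal
(4,6): no bracket -> illegal
(4,7): flips 1 -> legal

Answer: (0,7) (1,7) (2,2) (2,3) (2,7) (3,2) (3,7) (4,5) (4,7)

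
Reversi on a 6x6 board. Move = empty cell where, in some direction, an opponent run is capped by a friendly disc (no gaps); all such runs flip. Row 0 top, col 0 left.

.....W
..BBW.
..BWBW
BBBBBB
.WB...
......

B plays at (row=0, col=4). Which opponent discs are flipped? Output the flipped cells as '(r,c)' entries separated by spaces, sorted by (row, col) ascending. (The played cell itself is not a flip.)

Dir NW: edge -> no flip
Dir N: edge -> no flip
Dir NE: edge -> no flip
Dir W: first cell '.' (not opp) -> no flip
Dir E: opp run (0,5), next=edge -> no flip
Dir SW: first cell 'B' (not opp) -> no flip
Dir S: opp run (1,4) capped by B -> flip
Dir SE: first cell '.' (not opp) -> no flip

Answer: (1,4)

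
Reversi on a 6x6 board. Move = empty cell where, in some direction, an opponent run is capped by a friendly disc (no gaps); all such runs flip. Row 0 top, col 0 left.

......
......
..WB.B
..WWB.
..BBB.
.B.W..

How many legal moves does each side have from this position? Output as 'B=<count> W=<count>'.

-- B to move --
(1,1): flips 2 -> legal
(1,2): flips 2 -> legal
(1,3): no bracket -> illegal
(2,1): flips 2 -> legal
(2,4): flips 1 -> legal
(3,1): flips 2 -> legal
(4,1): flips 1 -> legal
(5,2): no bracket -> illegal
(5,4): no bracket -> illegal
B mobility = 6
-- W to move --
(1,2): no bracket -> illegal
(1,3): flips 1 -> legal
(1,4): flips 1 -> legal
(1,5): no bracket -> illegal
(2,4): flips 1 -> legal
(3,1): flips 1 -> legal
(3,5): flips 2 -> legal
(4,0): no bracket -> illegal
(4,1): no bracket -> illegal
(4,5): no bracket -> illegal
(5,0): no bracket -> illegal
(5,2): flips 1 -> legal
(5,4): flips 1 -> legal
(5,5): flips 1 -> legal
W mobility = 8

Answer: B=6 W=8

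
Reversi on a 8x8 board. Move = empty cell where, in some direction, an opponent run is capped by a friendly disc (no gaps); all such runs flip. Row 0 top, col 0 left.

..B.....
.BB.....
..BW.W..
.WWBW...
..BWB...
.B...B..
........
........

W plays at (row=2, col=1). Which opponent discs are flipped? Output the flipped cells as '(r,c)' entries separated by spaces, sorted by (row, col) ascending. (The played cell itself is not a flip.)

Dir NW: first cell '.' (not opp) -> no flip
Dir N: opp run (1,1), next='.' -> no flip
Dir NE: opp run (1,2), next='.' -> no flip
Dir W: first cell '.' (not opp) -> no flip
Dir E: opp run (2,2) capped by W -> flip
Dir SW: first cell '.' (not opp) -> no flip
Dir S: first cell 'W' (not opp) -> no flip
Dir SE: first cell 'W' (not opp) -> no flip

Answer: (2,2)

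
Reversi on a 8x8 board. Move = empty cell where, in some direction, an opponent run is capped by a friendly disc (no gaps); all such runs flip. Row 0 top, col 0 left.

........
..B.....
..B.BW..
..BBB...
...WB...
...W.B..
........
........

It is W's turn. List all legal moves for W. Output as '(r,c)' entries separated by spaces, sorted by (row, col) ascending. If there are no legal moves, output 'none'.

Answer: (2,1) (2,3) (3,5) (4,5)

Derivation:
(0,1): no bracket -> illegal
(0,2): no bracket -> illegal
(0,3): no bracket -> illegal
(1,1): no bracket -> illegal
(1,3): no bracket -> illegal
(1,4): no bracket -> illegal
(1,5): no bracket -> illegal
(2,1): flips 1 -> legal
(2,3): flips 2 -> legal
(3,1): no bracket -> illegal
(3,5): flips 1 -> legal
(4,1): no bracket -> illegal
(4,2): no bracket -> illegal
(4,5): flips 1 -> legal
(4,6): no bracket -> illegal
(5,4): no bracket -> illegal
(5,6): no bracket -> illegal
(6,4): no bracket -> illegal
(6,5): no bracket -> illegal
(6,6): no bracket -> illegal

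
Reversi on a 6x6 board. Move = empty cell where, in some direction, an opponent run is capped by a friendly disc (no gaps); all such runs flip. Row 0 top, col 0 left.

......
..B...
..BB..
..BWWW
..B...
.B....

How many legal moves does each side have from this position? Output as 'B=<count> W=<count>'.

-- B to move --
(2,4): flips 1 -> legal
(2,5): no bracket -> illegal
(4,3): flips 1 -> legal
(4,4): flips 1 -> legal
(4,5): flips 1 -> legal
B mobility = 4
-- W to move --
(0,1): flips 2 -> legal
(0,2): no bracket -> illegal
(0,3): no bracket -> illegal
(1,1): flips 1 -> legal
(1,3): flips 1 -> legal
(1,4): no bracket -> illegal
(2,1): no bracket -> illegal
(2,4): no bracket -> illegal
(3,1): flips 1 -> legal
(4,0): no bracket -> illegal
(4,1): no bracket -> illegal
(4,3): no bracket -> illegal
(5,0): no bracket -> illegal
(5,2): no bracket -> illegal
(5,3): no bracket -> illegal
W mobility = 4

Answer: B=4 W=4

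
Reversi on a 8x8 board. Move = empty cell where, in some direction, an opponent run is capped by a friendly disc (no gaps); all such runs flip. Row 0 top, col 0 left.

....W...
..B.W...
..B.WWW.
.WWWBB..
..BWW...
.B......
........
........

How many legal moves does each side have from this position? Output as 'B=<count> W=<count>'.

-- B to move --
(0,3): no bracket -> illegal
(0,5): no bracket -> illegal
(1,3): flips 1 -> legal
(1,5): flips 3 -> legal
(1,6): flips 1 -> legal
(1,7): flips 1 -> legal
(2,0): flips 1 -> legal
(2,1): no bracket -> illegal
(2,3): no bracket -> illegal
(2,7): no bracket -> illegal
(3,0): flips 3 -> legal
(3,6): no bracket -> illegal
(3,7): no bracket -> illegal
(4,0): flips 1 -> legal
(4,1): no bracket -> illegal
(4,5): flips 2 -> legal
(5,2): flips 1 -> legal
(5,3): flips 1 -> legal
(5,4): flips 1 -> legal
(5,5): flips 2 -> legal
B mobility = 12
-- W to move --
(0,1): no bracket -> illegal
(0,2): flips 2 -> legal
(0,3): no bracket -> illegal
(1,1): flips 1 -> legal
(1,3): flips 1 -> legal
(2,1): no bracket -> illegal
(2,3): no bracket -> illegal
(3,6): flips 2 -> legal
(4,0): no bracket -> illegal
(4,1): flips 1 -> legal
(4,5): flips 1 -> legal
(4,6): flips 1 -> legal
(5,0): no bracket -> illegal
(5,2): flips 1 -> legal
(5,3): flips 1 -> legal
(6,0): flips 2 -> legal
(6,1): no bracket -> illegal
(6,2): no bracket -> illegal
W mobility = 10

Answer: B=12 W=10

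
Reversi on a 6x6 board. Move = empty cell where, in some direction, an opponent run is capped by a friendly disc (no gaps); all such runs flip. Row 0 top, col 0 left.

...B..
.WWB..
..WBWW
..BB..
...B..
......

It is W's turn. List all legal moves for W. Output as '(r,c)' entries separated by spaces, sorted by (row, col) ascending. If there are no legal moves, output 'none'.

(0,2): flips 1 -> legal
(0,4): flips 1 -> legal
(1,4): flips 1 -> legal
(2,1): no bracket -> illegal
(3,1): no bracket -> illegal
(3,4): flips 1 -> legal
(4,1): no bracket -> illegal
(4,2): flips 2 -> legal
(4,4): flips 1 -> legal
(5,2): no bracket -> illegal
(5,3): no bracket -> illegal
(5,4): no bracket -> illegal

Answer: (0,2) (0,4) (1,4) (3,4) (4,2) (4,4)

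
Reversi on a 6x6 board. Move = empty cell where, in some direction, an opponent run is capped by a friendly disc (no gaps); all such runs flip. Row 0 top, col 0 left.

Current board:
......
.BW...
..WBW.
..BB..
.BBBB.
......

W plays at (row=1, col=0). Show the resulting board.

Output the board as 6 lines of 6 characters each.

Place W at (1,0); scan 8 dirs for brackets.
Dir NW: edge -> no flip
Dir N: first cell '.' (not opp) -> no flip
Dir NE: first cell '.' (not opp) -> no flip
Dir W: edge -> no flip
Dir E: opp run (1,1) capped by W -> flip
Dir SW: edge -> no flip
Dir S: first cell '.' (not opp) -> no flip
Dir SE: first cell '.' (not opp) -> no flip
All flips: (1,1)

Answer: ......
WWW...
..WBW.
..BB..
.BBBB.
......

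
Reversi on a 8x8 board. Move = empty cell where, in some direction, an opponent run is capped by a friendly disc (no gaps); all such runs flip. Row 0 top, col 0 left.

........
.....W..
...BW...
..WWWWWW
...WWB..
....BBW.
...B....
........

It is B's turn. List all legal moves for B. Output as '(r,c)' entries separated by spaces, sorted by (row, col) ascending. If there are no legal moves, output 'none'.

Answer: (1,4) (2,1) (2,2) (2,5) (2,7) (4,1) (4,2) (5,3) (5,7) (6,7)

Derivation:
(0,4): no bracket -> illegal
(0,5): no bracket -> illegal
(0,6): no bracket -> illegal
(1,3): no bracket -> illegal
(1,4): flips 3 -> legal
(1,6): no bracket -> illegal
(2,1): flips 2 -> legal
(2,2): flips 2 -> legal
(2,5): flips 2 -> legal
(2,6): no bracket -> illegal
(2,7): flips 1 -> legal
(3,1): no bracket -> illegal
(4,1): flips 1 -> legal
(4,2): flips 2 -> legal
(4,6): no bracket -> illegal
(4,7): no bracket -> illegal
(5,2): no bracket -> illegal
(5,3): flips 2 -> legal
(5,7): flips 1 -> legal
(6,5): no bracket -> illegal
(6,6): no bracket -> illegal
(6,7): flips 1 -> legal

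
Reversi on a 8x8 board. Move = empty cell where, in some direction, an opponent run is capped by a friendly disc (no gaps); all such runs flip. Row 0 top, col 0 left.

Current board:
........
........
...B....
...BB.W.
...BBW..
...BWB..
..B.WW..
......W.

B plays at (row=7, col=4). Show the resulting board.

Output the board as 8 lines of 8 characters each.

Answer: ........
........
...B....
...BB.W.
...BBW..
...BBB..
..B.BW..
....B.W.

Derivation:
Place B at (7,4); scan 8 dirs for brackets.
Dir NW: first cell '.' (not opp) -> no flip
Dir N: opp run (6,4) (5,4) capped by B -> flip
Dir NE: opp run (6,5), next='.' -> no flip
Dir W: first cell '.' (not opp) -> no flip
Dir E: first cell '.' (not opp) -> no flip
Dir SW: edge -> no flip
Dir S: edge -> no flip
Dir SE: edge -> no flip
All flips: (5,4) (6,4)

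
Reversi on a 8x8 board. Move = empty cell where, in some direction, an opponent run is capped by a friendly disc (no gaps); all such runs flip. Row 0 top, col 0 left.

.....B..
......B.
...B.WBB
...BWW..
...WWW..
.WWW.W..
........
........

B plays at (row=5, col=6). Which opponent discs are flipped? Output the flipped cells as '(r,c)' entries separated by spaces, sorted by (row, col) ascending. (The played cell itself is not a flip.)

Answer: (3,4) (4,5)

Derivation:
Dir NW: opp run (4,5) (3,4) capped by B -> flip
Dir N: first cell '.' (not opp) -> no flip
Dir NE: first cell '.' (not opp) -> no flip
Dir W: opp run (5,5), next='.' -> no flip
Dir E: first cell '.' (not opp) -> no flip
Dir SW: first cell '.' (not opp) -> no flip
Dir S: first cell '.' (not opp) -> no flip
Dir SE: first cell '.' (not opp) -> no flip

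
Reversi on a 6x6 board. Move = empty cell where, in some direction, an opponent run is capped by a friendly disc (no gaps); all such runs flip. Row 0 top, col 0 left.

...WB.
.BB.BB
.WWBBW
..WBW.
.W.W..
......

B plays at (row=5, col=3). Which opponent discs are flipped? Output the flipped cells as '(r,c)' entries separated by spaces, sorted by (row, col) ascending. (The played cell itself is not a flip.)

Answer: (4,3)

Derivation:
Dir NW: first cell '.' (not opp) -> no flip
Dir N: opp run (4,3) capped by B -> flip
Dir NE: first cell '.' (not opp) -> no flip
Dir W: first cell '.' (not opp) -> no flip
Dir E: first cell '.' (not opp) -> no flip
Dir SW: edge -> no flip
Dir S: edge -> no flip
Dir SE: edge -> no flip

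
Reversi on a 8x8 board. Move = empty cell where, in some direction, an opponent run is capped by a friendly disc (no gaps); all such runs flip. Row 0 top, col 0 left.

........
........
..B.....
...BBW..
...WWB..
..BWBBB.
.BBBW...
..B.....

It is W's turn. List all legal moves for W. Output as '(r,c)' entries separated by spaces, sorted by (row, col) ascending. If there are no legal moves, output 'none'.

(1,1): flips 2 -> legal
(1,2): no bracket -> illegal
(1,3): no bracket -> illegal
(2,1): no bracket -> illegal
(2,3): flips 1 -> legal
(2,4): flips 1 -> legal
(2,5): flips 1 -> legal
(3,1): no bracket -> illegal
(3,2): flips 2 -> legal
(3,6): no bracket -> illegal
(4,1): no bracket -> illegal
(4,2): no bracket -> illegal
(4,6): flips 2 -> legal
(4,7): no bracket -> illegal
(5,0): no bracket -> illegal
(5,1): flips 1 -> legal
(5,7): flips 3 -> legal
(6,0): flips 3 -> legal
(6,5): flips 3 -> legal
(6,6): flips 1 -> legal
(6,7): no bracket -> illegal
(7,0): flips 2 -> legal
(7,1): flips 1 -> legal
(7,3): flips 1 -> legal
(7,4): no bracket -> illegal

Answer: (1,1) (2,3) (2,4) (2,5) (3,2) (4,6) (5,1) (5,7) (6,0) (6,5) (6,6) (7,0) (7,1) (7,3)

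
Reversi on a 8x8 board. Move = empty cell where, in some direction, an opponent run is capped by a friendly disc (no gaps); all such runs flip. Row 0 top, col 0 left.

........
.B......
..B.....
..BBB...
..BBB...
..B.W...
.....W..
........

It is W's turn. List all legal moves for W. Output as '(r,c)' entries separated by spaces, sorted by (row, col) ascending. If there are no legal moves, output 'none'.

(0,0): no bracket -> illegal
(0,1): no bracket -> illegal
(0,2): no bracket -> illegal
(1,0): no bracket -> illegal
(1,2): no bracket -> illegal
(1,3): no bracket -> illegal
(2,0): no bracket -> illegal
(2,1): flips 2 -> legal
(2,3): no bracket -> illegal
(2,4): flips 2 -> legal
(2,5): no bracket -> illegal
(3,1): no bracket -> illegal
(3,5): no bracket -> illegal
(4,1): no bracket -> illegal
(4,5): no bracket -> illegal
(5,1): no bracket -> illegal
(5,3): no bracket -> illegal
(5,5): no bracket -> illegal
(6,1): no bracket -> illegal
(6,2): no bracket -> illegal
(6,3): no bracket -> illegal

Answer: (2,1) (2,4)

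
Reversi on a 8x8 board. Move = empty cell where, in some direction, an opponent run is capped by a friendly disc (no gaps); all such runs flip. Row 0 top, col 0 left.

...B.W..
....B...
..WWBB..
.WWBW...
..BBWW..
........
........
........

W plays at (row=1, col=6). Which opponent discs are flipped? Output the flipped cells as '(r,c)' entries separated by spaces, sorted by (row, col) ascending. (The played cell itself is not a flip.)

Answer: (2,5)

Derivation:
Dir NW: first cell 'W' (not opp) -> no flip
Dir N: first cell '.' (not opp) -> no flip
Dir NE: first cell '.' (not opp) -> no flip
Dir W: first cell '.' (not opp) -> no flip
Dir E: first cell '.' (not opp) -> no flip
Dir SW: opp run (2,5) capped by W -> flip
Dir S: first cell '.' (not opp) -> no flip
Dir SE: first cell '.' (not opp) -> no flip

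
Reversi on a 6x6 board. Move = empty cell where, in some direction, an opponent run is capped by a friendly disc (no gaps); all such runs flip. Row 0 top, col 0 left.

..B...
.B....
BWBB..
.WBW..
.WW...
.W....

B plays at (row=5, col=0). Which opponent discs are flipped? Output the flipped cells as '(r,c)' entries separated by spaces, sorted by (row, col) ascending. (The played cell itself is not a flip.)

Dir NW: edge -> no flip
Dir N: first cell '.' (not opp) -> no flip
Dir NE: opp run (4,1) capped by B -> flip
Dir W: edge -> no flip
Dir E: opp run (5,1), next='.' -> no flip
Dir SW: edge -> no flip
Dir S: edge -> no flip
Dir SE: edge -> no flip

Answer: (4,1)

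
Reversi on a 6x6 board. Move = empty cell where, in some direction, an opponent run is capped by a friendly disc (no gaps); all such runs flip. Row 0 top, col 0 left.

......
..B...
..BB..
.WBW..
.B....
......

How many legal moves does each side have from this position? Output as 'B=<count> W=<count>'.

Answer: B=6 W=3

Derivation:
-- B to move --
(2,0): no bracket -> illegal
(2,1): flips 1 -> legal
(2,4): no bracket -> illegal
(3,0): flips 1 -> legal
(3,4): flips 1 -> legal
(4,0): flips 1 -> legal
(4,2): no bracket -> illegal
(4,3): flips 1 -> legal
(4,4): flips 1 -> legal
B mobility = 6
-- W to move --
(0,1): no bracket -> illegal
(0,2): no bracket -> illegal
(0,3): no bracket -> illegal
(1,1): flips 1 -> legal
(1,3): flips 2 -> legal
(1,4): no bracket -> illegal
(2,1): no bracket -> illegal
(2,4): no bracket -> illegal
(3,0): no bracket -> illegal
(3,4): no bracket -> illegal
(4,0): no bracket -> illegal
(4,2): no bracket -> illegal
(4,3): no bracket -> illegal
(5,0): no bracket -> illegal
(5,1): flips 1 -> legal
(5,2): no bracket -> illegal
W mobility = 3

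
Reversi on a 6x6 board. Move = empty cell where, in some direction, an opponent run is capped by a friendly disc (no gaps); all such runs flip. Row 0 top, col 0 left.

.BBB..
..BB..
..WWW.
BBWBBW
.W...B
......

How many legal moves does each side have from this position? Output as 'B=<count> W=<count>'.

Answer: B=7 W=7

Derivation:
-- B to move --
(1,1): flips 1 -> legal
(1,4): flips 1 -> legal
(1,5): flips 1 -> legal
(2,1): no bracket -> illegal
(2,5): flips 1 -> legal
(4,0): no bracket -> illegal
(4,2): flips 2 -> legal
(4,3): no bracket -> illegal
(4,4): no bracket -> illegal
(5,0): no bracket -> illegal
(5,1): flips 1 -> legal
(5,2): flips 1 -> legal
B mobility = 7
-- W to move --
(0,0): no bracket -> illegal
(0,4): flips 1 -> legal
(1,0): no bracket -> illegal
(1,1): no bracket -> illegal
(1,4): no bracket -> illegal
(2,0): no bracket -> illegal
(2,1): flips 1 -> legal
(2,5): no bracket -> illegal
(4,0): flips 1 -> legal
(4,2): flips 1 -> legal
(4,3): flips 1 -> legal
(4,4): flips 2 -> legal
(5,4): no bracket -> illegal
(5,5): flips 1 -> legal
W mobility = 7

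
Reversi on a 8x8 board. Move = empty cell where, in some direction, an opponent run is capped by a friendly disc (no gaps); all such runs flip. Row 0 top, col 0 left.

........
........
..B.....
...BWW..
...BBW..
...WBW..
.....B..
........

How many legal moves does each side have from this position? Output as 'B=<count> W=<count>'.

-- B to move --
(2,3): no bracket -> illegal
(2,4): flips 1 -> legal
(2,5): flips 4 -> legal
(2,6): flips 1 -> legal
(3,6): flips 3 -> legal
(4,2): no bracket -> illegal
(4,6): flips 1 -> legal
(5,2): flips 1 -> legal
(5,6): flips 1 -> legal
(6,2): flips 1 -> legal
(6,3): flips 1 -> legal
(6,4): no bracket -> illegal
(6,6): flips 1 -> legal
B mobility = 10
-- W to move --
(1,1): flips 3 -> legal
(1,2): no bracket -> illegal
(1,3): no bracket -> illegal
(2,1): no bracket -> illegal
(2,3): flips 2 -> legal
(2,4): no bracket -> illegal
(3,1): no bracket -> illegal
(3,2): flips 1 -> legal
(4,2): flips 2 -> legal
(5,2): flips 1 -> legal
(5,6): no bracket -> illegal
(6,3): flips 1 -> legal
(6,4): flips 2 -> legal
(6,6): no bracket -> illegal
(7,4): no bracket -> illegal
(7,5): flips 1 -> legal
(7,6): no bracket -> illegal
W mobility = 8

Answer: B=10 W=8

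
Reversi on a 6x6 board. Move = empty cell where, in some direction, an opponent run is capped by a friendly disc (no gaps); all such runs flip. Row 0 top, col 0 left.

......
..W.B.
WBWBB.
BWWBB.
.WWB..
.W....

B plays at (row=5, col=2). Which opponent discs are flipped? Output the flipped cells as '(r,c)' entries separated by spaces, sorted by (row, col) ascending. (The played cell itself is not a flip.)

Answer: (4,1)

Derivation:
Dir NW: opp run (4,1) capped by B -> flip
Dir N: opp run (4,2) (3,2) (2,2) (1,2), next='.' -> no flip
Dir NE: first cell 'B' (not opp) -> no flip
Dir W: opp run (5,1), next='.' -> no flip
Dir E: first cell '.' (not opp) -> no flip
Dir SW: edge -> no flip
Dir S: edge -> no flip
Dir SE: edge -> no flip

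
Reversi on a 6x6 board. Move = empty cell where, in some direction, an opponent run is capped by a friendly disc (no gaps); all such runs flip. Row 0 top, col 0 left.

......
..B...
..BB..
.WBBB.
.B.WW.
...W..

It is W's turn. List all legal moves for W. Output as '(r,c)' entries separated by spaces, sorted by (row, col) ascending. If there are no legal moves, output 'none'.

Answer: (1,1) (1,3) (2,1) (2,4) (2,5) (3,5) (5,1)

Derivation:
(0,1): no bracket -> illegal
(0,2): no bracket -> illegal
(0,3): no bracket -> illegal
(1,1): flips 2 -> legal
(1,3): flips 3 -> legal
(1,4): no bracket -> illegal
(2,1): flips 1 -> legal
(2,4): flips 1 -> legal
(2,5): flips 1 -> legal
(3,0): no bracket -> illegal
(3,5): flips 3 -> legal
(4,0): no bracket -> illegal
(4,2): no bracket -> illegal
(4,5): no bracket -> illegal
(5,0): no bracket -> illegal
(5,1): flips 1 -> legal
(5,2): no bracket -> illegal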